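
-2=-2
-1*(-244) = 244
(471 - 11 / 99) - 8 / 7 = 29594 / 63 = 469.75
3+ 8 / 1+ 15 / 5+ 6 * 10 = 74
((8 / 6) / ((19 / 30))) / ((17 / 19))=40 / 17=2.35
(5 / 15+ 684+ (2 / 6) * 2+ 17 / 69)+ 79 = 52733 / 69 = 764.25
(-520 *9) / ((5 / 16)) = -14976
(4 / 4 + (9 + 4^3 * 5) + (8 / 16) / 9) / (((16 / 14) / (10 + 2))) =41587 / 12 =3465.58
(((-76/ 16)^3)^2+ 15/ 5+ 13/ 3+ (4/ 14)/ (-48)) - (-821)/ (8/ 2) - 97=997905005/ 86016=11601.39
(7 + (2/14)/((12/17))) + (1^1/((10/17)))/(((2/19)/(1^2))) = 2452/105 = 23.35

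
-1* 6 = -6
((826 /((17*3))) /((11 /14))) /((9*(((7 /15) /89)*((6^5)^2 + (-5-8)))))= 0.00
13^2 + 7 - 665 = -489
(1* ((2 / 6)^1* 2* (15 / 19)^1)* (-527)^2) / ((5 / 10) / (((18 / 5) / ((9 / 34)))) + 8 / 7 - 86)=-2643980080 / 1534231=-1723.33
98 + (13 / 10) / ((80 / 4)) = 19613 / 200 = 98.06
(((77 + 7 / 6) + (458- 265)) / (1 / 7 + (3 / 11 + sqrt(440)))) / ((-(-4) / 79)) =-9897041 / 1955802 + 762072157 * sqrt(110) / 31292832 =250.36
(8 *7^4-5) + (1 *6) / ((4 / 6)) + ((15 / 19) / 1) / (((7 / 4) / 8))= 2555676 / 133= 19215.61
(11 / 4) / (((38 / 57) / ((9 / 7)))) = 297 / 56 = 5.30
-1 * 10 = -10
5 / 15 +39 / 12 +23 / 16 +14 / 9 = 947 / 144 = 6.58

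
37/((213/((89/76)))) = 3293/16188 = 0.20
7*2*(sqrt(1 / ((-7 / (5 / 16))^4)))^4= 390625 / 1768545125924864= 0.00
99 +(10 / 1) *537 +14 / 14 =5470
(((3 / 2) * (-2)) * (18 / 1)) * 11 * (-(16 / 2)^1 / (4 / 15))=17820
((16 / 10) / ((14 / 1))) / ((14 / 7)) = 0.06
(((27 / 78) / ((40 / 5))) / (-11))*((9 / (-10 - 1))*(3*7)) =1701 / 25168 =0.07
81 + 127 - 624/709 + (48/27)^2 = 12076192/57429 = 210.28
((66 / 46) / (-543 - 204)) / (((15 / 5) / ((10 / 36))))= -55 / 309258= -0.00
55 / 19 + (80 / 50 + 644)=61607 / 95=648.49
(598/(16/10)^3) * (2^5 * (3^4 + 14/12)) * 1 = 18425875/48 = 383872.40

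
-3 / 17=-0.18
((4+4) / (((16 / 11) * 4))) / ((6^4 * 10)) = 0.00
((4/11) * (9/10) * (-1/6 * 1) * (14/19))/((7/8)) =-48/1045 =-0.05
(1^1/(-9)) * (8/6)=-4/27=-0.15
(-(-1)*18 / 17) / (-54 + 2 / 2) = -18 / 901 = -0.02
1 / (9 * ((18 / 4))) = 2 / 81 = 0.02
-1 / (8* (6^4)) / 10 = -1 / 103680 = -0.00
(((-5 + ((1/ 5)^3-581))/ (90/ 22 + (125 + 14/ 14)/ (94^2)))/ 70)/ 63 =-1779877451/ 54988014375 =-0.03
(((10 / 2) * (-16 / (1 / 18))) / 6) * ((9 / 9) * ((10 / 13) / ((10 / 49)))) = -11760 / 13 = -904.62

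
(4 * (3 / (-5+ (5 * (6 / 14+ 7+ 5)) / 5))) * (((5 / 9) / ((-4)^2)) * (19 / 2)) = 665 / 1248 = 0.53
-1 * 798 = -798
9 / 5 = 1.80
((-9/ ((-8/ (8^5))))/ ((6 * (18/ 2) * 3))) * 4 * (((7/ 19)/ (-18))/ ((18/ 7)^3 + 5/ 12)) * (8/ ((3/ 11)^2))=-38079168512/ 331034283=-115.03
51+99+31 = 181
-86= -86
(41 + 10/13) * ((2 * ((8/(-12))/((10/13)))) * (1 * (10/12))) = -181/3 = -60.33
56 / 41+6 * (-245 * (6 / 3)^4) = -964264 / 41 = -23518.63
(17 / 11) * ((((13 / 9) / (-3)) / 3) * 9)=-221 / 99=-2.23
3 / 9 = 1 / 3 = 0.33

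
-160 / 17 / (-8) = 20 / 17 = 1.18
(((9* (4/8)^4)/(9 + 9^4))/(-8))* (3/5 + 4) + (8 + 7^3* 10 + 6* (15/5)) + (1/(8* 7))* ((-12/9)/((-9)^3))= 24718572630293/7152364800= 3456.00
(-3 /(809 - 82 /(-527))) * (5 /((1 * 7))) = -0.00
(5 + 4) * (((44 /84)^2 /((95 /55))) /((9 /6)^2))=5324 /8379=0.64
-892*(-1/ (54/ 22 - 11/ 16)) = 156992/ 311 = 504.80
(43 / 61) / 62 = 43 / 3782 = 0.01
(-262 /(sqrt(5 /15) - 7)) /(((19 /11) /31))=44671* sqrt(3) /1387 + 938091 /1387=732.13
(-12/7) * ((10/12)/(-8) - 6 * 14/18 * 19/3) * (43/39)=183653/3276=56.06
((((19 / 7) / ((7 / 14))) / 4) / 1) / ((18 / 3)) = 19 / 84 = 0.23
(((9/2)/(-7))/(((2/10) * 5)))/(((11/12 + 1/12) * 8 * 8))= -9/896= -0.01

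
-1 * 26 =-26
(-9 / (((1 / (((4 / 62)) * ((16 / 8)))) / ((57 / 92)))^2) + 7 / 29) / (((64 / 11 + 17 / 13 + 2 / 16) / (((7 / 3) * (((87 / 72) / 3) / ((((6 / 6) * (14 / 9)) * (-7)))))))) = -193807471 / 88555337955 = -0.00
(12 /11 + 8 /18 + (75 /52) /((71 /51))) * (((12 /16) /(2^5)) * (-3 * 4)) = -939859 /1299584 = -0.72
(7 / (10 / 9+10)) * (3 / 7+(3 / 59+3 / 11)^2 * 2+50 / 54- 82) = -3201637921 / 63180150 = -50.67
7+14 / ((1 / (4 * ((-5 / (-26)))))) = 231 / 13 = 17.77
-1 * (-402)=402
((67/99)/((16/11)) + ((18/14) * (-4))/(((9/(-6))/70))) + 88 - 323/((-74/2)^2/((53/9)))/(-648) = 5244973049/15968016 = 328.47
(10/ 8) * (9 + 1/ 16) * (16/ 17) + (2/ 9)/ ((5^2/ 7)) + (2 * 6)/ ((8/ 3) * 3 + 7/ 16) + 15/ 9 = 211337/ 15300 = 13.81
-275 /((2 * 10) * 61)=-55 /244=-0.23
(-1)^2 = 1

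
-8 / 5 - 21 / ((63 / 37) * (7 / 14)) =-394 / 15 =-26.27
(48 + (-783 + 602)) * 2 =-266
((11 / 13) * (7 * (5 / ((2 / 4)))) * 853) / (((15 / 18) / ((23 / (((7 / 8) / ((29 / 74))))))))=300406128 / 481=624544.96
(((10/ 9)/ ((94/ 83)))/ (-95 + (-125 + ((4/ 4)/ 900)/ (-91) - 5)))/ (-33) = 3776500/ 28581054051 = 0.00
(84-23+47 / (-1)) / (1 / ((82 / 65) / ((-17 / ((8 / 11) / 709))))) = -9184 / 8617895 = -0.00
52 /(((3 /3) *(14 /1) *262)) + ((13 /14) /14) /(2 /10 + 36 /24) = 11609 /218246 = 0.05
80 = 80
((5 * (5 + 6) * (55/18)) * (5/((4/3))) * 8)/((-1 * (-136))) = 15125/408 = 37.07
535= 535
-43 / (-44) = 0.98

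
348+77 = 425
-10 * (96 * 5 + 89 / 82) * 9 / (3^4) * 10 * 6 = -3944900 / 123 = -32072.36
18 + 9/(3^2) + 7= 26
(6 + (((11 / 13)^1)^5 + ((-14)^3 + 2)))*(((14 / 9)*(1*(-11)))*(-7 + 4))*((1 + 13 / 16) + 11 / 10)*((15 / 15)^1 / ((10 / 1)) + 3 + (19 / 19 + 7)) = -674236667930749 / 148517200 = -4539788.44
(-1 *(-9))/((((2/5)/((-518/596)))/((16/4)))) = -11655/149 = -78.22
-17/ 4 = -4.25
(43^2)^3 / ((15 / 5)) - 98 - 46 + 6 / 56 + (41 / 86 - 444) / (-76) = 289214983268693 / 137256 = 2107120878.28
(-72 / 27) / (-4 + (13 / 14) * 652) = -28 / 6315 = -0.00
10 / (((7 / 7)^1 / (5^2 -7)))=180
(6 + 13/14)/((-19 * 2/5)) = -485/532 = -0.91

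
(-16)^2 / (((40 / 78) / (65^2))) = 2109120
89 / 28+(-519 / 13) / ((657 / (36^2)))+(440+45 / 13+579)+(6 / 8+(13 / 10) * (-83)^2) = 328939363 / 33215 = 9903.34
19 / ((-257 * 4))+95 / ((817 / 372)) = 1911263 / 44204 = 43.24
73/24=3.04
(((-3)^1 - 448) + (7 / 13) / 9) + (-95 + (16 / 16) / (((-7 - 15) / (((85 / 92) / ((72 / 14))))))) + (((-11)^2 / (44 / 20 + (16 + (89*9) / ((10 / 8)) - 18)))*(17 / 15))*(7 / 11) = -1657019541779 / 3035878560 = -545.81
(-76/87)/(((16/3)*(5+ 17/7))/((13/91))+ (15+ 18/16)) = -608/204247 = -0.00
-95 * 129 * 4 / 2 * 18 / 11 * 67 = -29559060 / 11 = -2687187.27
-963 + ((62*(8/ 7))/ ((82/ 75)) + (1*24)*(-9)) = -319773/ 287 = -1114.19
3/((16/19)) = 57/16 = 3.56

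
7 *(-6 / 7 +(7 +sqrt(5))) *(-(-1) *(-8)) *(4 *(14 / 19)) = -19264 / 19 - 3136 *sqrt(5) / 19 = -1382.96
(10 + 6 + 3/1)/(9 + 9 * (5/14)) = 14/9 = 1.56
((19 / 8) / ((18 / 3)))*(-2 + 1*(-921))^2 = 16186651 / 48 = 337221.90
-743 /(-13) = 743 /13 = 57.15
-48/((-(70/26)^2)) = 8112/1225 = 6.62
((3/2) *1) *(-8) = -12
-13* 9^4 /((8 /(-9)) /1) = 767637 /8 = 95954.62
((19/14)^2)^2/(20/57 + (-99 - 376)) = -7428297/1039344880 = -0.01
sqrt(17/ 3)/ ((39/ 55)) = 55*sqrt(51)/ 117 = 3.36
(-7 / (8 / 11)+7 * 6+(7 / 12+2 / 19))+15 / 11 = 172687 / 5016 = 34.43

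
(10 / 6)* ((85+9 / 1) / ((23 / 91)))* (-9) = -128310 / 23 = -5578.70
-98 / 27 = -3.63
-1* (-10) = 10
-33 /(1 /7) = -231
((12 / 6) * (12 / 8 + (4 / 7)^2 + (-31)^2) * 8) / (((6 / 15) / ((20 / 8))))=4717850 / 49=96282.65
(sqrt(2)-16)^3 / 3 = -4192 / 3 + 770 *sqrt(2) / 3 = -1034.35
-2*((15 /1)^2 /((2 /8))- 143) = -1514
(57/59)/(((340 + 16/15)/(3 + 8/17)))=855/86972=0.01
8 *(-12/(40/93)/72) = -31/10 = -3.10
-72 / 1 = -72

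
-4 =-4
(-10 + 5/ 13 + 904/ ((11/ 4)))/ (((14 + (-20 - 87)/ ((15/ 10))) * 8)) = -136899/ 196768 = -0.70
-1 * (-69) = 69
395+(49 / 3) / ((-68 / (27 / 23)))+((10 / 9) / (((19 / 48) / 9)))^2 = 1032.95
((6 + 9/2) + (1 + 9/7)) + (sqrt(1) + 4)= 249/14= 17.79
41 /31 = 1.32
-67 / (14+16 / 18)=-4.50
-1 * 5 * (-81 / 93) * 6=810 / 31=26.13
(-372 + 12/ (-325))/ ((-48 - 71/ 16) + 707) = -644864/ 1134575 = -0.57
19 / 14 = 1.36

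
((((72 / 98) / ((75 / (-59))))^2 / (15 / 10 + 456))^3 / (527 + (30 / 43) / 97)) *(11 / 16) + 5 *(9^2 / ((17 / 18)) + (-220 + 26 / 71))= -170266963369766262168814681585839530388 / 254378295317871066147175567626953125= -669.35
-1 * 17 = -17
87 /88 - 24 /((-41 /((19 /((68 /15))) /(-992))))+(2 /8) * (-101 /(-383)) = 1532353087 /1456484656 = 1.05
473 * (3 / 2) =1419 / 2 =709.50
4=4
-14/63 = -2/9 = -0.22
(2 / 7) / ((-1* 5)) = -2 / 35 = -0.06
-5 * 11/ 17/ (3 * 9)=-55/ 459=-0.12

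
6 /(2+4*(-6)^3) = -3 /431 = -0.01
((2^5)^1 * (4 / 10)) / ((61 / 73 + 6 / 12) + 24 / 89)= 831616 / 104295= 7.97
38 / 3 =12.67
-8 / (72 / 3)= -1 / 3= -0.33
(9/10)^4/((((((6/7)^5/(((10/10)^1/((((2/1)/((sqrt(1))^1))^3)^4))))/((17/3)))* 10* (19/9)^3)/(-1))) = -1874602359/89902284800000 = -0.00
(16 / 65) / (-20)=-4 / 325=-0.01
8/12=2/3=0.67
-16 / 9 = -1.78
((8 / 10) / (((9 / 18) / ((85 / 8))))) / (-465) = -17 / 465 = -0.04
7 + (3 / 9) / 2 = 43 / 6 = 7.17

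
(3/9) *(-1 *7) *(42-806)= 5348/3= 1782.67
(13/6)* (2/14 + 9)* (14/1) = 832/3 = 277.33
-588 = -588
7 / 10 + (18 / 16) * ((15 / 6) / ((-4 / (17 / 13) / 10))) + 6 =-5189 / 2080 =-2.49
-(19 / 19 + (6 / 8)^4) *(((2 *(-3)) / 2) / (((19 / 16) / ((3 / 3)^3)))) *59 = 59649 / 304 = 196.21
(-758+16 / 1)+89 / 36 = -26623 / 36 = -739.53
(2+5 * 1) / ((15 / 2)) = 14 / 15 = 0.93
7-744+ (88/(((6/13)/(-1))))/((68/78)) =-16247/17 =-955.71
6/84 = 1/14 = 0.07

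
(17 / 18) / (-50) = -17 / 900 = -0.02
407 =407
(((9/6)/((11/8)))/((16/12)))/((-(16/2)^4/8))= -0.00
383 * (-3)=-1149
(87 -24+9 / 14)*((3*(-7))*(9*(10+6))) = -192456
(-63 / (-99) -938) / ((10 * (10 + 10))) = -10311 / 2200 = -4.69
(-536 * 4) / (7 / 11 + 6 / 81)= -636768 / 211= -3017.86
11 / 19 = 0.58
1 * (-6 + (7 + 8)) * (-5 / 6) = -15 / 2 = -7.50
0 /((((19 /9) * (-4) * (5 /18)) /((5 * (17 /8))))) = 0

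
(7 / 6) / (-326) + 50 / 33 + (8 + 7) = 118421 / 7172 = 16.51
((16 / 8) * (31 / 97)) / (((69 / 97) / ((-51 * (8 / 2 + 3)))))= -7378 / 23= -320.78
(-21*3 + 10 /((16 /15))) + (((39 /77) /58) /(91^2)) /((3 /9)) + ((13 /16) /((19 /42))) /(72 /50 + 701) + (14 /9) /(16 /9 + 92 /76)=-7359085452720065 /138584241984188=-53.10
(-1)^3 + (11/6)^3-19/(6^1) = 431/216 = 2.00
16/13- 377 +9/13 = -4876/13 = -375.08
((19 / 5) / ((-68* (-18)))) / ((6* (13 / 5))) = 19 / 95472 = 0.00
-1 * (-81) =81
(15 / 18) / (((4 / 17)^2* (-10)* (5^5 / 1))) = -289 / 600000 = -0.00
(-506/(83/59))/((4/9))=-134343/166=-809.30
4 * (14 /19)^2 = 784 /361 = 2.17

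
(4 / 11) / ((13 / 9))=36 / 143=0.25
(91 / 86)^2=1.12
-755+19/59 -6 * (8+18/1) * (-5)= 1494/59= 25.32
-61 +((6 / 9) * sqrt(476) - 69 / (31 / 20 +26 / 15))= -16157 / 197 +4 * sqrt(119) / 3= -67.47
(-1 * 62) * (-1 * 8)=496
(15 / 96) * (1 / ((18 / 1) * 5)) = 1 / 576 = 0.00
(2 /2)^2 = 1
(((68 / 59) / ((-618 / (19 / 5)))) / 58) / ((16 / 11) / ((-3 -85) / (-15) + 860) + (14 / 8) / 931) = -6137466412 / 178798071315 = -0.03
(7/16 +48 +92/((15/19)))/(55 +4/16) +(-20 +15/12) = -3074/195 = -15.76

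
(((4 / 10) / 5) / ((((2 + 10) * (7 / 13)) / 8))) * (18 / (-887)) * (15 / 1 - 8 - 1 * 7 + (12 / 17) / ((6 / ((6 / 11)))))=-3744 / 29027075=-0.00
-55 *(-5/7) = 39.29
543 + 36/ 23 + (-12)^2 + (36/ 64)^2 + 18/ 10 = 690.68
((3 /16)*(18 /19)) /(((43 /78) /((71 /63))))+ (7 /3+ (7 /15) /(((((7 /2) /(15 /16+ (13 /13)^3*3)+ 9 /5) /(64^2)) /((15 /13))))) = 822.94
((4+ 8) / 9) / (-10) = -2 / 15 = -0.13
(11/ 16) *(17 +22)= 429/ 16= 26.81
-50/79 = -0.63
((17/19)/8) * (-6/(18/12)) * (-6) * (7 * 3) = 1071/19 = 56.37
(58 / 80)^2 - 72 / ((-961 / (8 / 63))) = 5759807 / 10763200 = 0.54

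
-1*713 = -713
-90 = -90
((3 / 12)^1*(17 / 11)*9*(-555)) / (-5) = 16983 / 44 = 385.98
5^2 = 25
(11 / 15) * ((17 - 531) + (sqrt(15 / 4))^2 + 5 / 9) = -373.78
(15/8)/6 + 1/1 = 21/16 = 1.31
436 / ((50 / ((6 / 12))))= 109 / 25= 4.36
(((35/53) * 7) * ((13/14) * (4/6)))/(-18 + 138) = 91/3816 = 0.02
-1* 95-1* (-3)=-92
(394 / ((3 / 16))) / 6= 3152 / 9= 350.22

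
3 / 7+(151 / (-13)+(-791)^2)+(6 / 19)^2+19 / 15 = 308308858804 / 492765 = 625671.18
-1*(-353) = 353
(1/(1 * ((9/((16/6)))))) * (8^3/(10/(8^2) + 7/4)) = 131072/1647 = 79.58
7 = 7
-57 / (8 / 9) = -513 / 8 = -64.12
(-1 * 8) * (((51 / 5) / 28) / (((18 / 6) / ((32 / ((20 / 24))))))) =-6528 / 175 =-37.30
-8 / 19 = -0.42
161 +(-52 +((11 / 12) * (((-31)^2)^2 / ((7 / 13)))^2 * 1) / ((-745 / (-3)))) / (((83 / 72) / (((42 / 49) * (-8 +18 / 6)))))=-40368090916.77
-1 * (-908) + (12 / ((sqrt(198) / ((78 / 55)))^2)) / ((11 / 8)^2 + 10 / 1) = 22992885284 / 25322275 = 908.01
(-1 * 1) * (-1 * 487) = 487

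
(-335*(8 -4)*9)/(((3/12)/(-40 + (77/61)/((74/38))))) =4284532080/2257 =1898330.56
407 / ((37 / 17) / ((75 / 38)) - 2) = -47175 / 104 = -453.61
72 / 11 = 6.55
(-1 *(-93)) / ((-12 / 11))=-85.25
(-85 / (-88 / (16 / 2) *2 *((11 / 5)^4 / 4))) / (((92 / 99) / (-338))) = -80803125 / 336743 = -239.95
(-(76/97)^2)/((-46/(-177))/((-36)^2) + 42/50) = -16562102400/22668078119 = -0.73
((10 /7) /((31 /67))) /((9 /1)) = 670 /1953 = 0.34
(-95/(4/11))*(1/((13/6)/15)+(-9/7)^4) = -314945235/124852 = -2522.55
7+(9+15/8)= 143/8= 17.88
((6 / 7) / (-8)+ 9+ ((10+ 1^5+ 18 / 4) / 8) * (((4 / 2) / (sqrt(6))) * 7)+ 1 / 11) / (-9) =-217 * sqrt(6) / 432-2767 / 2772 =-2.23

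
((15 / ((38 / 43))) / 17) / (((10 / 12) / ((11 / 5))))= 4257 / 1615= 2.64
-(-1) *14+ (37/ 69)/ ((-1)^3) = 13.46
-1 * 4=-4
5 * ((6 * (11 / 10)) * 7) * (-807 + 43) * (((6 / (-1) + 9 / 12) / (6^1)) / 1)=308847 / 2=154423.50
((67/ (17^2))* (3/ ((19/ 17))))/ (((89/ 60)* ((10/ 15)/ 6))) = 108540/ 28747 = 3.78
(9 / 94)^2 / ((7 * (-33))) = -27 / 680372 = -0.00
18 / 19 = 0.95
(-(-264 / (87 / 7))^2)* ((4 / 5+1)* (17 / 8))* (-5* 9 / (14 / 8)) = 37322208 / 841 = 44378.37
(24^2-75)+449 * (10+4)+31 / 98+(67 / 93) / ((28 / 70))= 30938008 / 4557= 6789.12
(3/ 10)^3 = 27/ 1000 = 0.03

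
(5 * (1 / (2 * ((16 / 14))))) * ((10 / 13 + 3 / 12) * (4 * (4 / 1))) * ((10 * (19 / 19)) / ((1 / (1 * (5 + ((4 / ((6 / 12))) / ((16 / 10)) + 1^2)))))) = 102025 / 26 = 3924.04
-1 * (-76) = 76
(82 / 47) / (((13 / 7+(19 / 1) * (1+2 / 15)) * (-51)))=-1435 / 981172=-0.00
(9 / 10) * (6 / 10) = 0.54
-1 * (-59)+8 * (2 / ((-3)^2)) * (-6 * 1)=48.33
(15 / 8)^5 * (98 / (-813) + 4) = 399178125 / 4440064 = 89.90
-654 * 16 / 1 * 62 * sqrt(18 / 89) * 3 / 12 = -486576 * sqrt(178) / 89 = -72940.83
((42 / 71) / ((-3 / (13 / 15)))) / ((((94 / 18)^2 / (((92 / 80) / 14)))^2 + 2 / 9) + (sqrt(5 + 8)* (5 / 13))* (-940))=-261798753267393083469 / 168837032468230362794014315-171739191931569990* sqrt(13) / 33767406493646072558802863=-0.00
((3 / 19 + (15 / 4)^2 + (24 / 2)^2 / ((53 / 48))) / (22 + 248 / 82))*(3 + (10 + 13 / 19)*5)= 2133839383 / 6543486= 326.10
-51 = -51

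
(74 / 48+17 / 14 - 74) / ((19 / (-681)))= 2716963 / 1064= 2553.54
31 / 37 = 0.84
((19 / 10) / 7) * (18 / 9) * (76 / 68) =361 / 595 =0.61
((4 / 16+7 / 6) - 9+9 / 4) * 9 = -48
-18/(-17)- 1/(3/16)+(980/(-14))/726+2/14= -4.23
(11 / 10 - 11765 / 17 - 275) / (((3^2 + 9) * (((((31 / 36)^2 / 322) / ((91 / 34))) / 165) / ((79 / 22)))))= -10263503972358 / 277729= -36955103.62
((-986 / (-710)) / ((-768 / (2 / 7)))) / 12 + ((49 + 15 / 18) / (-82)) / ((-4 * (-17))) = -71673061 / 7981263360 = -0.01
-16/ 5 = -3.20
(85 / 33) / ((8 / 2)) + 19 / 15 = 1261 / 660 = 1.91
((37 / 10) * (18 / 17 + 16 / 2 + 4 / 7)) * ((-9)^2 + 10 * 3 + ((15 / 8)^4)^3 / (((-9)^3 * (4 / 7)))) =620459944499932209 / 163552354631680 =3793.65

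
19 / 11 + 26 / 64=751 / 352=2.13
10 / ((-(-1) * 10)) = 1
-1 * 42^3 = -74088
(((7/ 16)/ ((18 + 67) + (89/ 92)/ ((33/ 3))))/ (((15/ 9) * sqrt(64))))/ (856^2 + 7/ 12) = 483/ 917748573880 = 0.00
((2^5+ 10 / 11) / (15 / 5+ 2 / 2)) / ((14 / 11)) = 181 / 28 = 6.46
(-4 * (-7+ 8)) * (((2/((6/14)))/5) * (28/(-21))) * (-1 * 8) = -1792/45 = -39.82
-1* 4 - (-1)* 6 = 2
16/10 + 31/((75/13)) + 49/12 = 3317/300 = 11.06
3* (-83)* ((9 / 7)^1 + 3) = -7470 / 7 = -1067.14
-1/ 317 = -0.00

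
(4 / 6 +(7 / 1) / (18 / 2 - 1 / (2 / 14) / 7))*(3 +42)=555 / 8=69.38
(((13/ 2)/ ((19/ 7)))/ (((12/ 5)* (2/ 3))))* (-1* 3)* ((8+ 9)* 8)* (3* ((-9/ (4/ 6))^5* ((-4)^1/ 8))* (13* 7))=-90899823633255/ 2432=-37376572217.62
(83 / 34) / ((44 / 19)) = 1577 / 1496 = 1.05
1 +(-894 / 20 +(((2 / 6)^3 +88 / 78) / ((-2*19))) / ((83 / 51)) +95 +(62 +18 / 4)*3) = 462713807 / 1845090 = 250.78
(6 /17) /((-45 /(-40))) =16 /51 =0.31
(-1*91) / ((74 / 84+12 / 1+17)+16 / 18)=-11466 / 3877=-2.96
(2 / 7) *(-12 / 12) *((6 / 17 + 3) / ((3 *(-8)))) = 19 / 476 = 0.04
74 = 74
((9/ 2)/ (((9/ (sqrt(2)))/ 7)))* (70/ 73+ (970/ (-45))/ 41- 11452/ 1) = -1079647996* sqrt(2)/ 26937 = -56682.36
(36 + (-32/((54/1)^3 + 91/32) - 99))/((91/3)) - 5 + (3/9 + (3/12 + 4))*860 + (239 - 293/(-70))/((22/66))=64161419906459/13756303470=4664.15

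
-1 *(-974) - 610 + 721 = 1085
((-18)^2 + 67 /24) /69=341 /72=4.74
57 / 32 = 1.78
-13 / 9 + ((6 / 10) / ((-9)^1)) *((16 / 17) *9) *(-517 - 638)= 99571 / 153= 650.79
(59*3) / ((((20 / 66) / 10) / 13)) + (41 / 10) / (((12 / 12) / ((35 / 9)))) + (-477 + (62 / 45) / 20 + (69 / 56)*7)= 45288383 / 600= 75480.64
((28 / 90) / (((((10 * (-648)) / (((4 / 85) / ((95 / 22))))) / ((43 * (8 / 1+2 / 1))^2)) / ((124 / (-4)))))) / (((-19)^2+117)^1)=8827126 / 1406915325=0.01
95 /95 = 1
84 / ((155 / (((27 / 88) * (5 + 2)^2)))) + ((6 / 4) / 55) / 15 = 69473 / 8525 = 8.15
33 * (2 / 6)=11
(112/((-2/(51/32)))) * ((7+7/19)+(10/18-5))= -14875/57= -260.96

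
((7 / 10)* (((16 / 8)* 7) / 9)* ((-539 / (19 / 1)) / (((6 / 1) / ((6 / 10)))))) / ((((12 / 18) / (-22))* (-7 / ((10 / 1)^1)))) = -41503 / 285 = -145.62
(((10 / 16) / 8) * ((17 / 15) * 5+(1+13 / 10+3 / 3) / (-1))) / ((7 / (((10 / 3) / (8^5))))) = 355 / 132120576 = 0.00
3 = 3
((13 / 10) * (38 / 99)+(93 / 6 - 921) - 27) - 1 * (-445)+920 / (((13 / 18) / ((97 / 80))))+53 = 14292617 / 12870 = 1110.54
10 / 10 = 1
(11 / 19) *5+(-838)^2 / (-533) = -13313321 / 10127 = -1314.64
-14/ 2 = -7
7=7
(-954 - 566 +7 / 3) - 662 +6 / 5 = -32677 / 15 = -2178.47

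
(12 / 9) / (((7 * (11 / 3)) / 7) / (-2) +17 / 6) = 4 / 3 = 1.33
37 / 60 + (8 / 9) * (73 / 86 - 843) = -5789227 / 7740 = -747.96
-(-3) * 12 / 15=12 / 5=2.40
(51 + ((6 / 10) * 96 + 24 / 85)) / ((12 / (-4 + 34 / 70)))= -75891 / 2380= -31.89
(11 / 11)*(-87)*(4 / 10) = -174 / 5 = -34.80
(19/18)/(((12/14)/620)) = 20615/27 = 763.52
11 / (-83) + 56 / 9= 4549 / 747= 6.09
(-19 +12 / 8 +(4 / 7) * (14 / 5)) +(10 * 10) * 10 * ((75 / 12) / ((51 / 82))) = 5116891 / 510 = 10033.12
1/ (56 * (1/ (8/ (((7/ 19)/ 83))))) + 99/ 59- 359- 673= -2885618/ 2891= -998.14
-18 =-18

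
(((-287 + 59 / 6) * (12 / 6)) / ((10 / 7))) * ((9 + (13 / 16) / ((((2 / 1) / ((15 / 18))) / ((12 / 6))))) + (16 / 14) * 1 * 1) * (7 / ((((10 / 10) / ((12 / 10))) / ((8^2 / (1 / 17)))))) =-2877818174 / 75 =-38370908.99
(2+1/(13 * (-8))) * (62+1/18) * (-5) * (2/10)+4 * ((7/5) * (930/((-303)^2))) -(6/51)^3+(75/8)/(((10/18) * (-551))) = -2127929909012737/17231603789712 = -123.49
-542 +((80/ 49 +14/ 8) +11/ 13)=-1370241/ 2548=-537.77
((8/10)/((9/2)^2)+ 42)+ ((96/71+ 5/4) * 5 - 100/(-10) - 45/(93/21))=195712529/3565620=54.89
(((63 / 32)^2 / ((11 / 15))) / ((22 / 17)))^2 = 1024336289025 / 61408804864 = 16.68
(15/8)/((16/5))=75/128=0.59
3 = 3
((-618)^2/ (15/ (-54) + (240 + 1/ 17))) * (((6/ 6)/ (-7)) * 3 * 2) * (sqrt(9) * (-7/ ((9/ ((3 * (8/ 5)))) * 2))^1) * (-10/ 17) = -329982336/ 73373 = -4497.33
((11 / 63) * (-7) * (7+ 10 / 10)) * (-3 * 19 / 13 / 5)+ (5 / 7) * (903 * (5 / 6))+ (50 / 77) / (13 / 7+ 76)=546.08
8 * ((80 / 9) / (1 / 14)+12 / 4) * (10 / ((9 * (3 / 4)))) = 367040 / 243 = 1510.45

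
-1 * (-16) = 16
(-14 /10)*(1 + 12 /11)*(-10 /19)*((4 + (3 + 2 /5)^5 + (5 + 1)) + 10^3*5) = 5498506454 /653125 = 8418.77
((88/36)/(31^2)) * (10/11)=20/8649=0.00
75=75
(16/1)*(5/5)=16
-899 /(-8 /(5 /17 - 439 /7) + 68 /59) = -98497137 /140318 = -701.96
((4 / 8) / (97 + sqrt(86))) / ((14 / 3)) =291 / 261044-3* sqrt(86) / 261044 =0.00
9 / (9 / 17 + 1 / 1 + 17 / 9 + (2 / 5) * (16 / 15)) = 34425 / 14707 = 2.34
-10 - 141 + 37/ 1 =-114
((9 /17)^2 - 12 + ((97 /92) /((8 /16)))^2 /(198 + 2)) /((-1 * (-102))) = -1430659199 /12475089600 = -0.11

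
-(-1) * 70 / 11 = 70 / 11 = 6.36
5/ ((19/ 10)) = 50/ 19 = 2.63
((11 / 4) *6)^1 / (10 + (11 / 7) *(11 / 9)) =2079 / 1502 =1.38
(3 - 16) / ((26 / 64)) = -32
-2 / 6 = -1 / 3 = -0.33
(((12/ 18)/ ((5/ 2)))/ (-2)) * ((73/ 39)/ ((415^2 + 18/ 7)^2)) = -7154/ 850270871764665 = -0.00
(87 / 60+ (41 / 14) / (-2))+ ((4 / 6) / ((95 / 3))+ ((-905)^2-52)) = 818973.01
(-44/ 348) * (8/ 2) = -44/ 87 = -0.51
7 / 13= 0.54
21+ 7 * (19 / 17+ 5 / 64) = 31955 / 1088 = 29.37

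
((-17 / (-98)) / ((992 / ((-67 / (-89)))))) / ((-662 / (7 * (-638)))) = 363341 / 409126592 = 0.00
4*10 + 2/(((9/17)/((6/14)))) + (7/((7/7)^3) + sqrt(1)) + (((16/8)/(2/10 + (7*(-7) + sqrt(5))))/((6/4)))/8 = 61901992/1247631 - 25*sqrt(5)/356466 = 49.62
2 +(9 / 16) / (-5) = 151 / 80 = 1.89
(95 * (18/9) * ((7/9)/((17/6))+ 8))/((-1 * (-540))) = 2.91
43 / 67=0.64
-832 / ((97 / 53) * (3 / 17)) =-749632 / 291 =-2576.05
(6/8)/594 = 1/792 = 0.00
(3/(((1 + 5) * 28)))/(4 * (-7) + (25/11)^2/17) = -2057/3190376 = -0.00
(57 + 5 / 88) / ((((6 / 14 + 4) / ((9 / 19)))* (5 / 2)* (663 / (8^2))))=1687056 / 7159295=0.24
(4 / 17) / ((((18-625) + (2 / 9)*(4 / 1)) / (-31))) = 1116 / 92735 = 0.01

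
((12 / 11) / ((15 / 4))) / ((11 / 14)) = 224 / 605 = 0.37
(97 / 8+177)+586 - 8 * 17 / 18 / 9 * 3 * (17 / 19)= 3171865 / 4104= 772.87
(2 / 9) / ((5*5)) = 2 / 225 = 0.01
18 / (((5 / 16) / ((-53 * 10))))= -30528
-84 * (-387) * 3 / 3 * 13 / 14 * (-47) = -1418742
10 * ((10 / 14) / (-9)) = -50 / 63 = -0.79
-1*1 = -1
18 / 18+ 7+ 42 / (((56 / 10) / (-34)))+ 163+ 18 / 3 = -78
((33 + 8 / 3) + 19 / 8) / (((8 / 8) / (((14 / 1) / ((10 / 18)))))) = 19173 / 20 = 958.65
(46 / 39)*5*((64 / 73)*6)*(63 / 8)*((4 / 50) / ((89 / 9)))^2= 15023232 / 939628625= 0.02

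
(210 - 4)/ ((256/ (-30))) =-24.14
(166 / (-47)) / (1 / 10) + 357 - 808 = -22857 / 47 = -486.32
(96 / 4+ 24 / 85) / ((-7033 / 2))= -4128 / 597805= -0.01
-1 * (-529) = 529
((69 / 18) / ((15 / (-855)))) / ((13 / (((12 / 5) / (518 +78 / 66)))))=-28842 / 371215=-0.08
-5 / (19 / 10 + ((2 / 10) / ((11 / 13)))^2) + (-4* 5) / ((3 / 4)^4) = -63035210 / 958473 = -65.77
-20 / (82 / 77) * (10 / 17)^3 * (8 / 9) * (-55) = 338800000 / 1812897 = 186.88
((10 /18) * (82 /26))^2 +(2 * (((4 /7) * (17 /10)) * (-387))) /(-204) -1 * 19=-5866429 /479115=-12.24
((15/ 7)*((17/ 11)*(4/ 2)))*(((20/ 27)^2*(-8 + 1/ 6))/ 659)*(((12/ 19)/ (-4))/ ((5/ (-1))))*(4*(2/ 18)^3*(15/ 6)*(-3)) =0.00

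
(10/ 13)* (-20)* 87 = -17400/ 13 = -1338.46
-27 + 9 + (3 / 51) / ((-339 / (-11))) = -103723 / 5763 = -18.00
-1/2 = -0.50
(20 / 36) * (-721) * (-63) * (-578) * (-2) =29171660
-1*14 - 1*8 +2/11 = -240/11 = -21.82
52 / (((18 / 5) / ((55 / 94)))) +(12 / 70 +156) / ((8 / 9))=10905031 / 59220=184.14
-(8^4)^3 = -68719476736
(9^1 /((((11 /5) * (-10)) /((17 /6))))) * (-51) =2601 /44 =59.11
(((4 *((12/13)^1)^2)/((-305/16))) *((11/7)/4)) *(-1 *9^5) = 1496537856/360815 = 4147.66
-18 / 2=-9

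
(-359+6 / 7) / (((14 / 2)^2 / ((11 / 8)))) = -27577 / 2744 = -10.05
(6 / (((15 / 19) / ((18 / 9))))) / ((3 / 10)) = 50.67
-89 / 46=-1.93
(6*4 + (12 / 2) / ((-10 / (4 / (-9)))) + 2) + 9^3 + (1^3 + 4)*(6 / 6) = 11404 / 15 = 760.27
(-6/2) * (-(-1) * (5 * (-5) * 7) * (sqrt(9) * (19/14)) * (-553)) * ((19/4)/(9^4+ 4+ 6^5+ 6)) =-44917425/114776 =-391.35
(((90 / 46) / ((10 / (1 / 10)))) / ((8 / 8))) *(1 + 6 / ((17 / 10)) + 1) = 423 / 3910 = 0.11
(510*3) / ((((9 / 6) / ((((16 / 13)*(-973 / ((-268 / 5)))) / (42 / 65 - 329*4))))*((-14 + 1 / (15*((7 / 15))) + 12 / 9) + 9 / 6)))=297738000 / 189445247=1.57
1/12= 0.08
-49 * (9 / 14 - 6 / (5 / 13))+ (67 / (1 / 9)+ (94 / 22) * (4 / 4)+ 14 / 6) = 1342.51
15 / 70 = 3 / 14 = 0.21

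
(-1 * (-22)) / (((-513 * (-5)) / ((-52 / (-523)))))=1144 / 1341495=0.00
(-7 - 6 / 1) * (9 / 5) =-117 / 5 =-23.40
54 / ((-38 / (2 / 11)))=-0.26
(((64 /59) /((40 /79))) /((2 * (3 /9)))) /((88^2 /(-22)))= -237 /25960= -0.01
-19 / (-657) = 19 / 657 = 0.03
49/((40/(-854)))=-20923/20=-1046.15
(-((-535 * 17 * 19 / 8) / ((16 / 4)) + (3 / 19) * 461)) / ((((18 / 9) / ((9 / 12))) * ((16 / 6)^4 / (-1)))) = -787086477 / 19922944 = -39.51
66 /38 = 33 /19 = 1.74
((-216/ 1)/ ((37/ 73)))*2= -31536/ 37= -852.32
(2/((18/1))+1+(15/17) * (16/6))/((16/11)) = 2915/1224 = 2.38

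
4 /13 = 0.31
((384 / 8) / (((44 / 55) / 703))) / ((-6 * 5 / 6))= -8436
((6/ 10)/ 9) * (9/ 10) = 3/ 50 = 0.06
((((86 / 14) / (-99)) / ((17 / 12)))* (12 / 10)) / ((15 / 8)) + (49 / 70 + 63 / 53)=19362923 / 10406550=1.86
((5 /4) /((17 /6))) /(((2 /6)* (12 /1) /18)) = 135 /68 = 1.99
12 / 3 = 4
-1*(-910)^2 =-828100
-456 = -456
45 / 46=0.98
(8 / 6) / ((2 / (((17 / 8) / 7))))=17 / 84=0.20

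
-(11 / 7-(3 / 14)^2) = -299 / 196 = -1.53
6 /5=1.20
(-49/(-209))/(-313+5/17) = -0.00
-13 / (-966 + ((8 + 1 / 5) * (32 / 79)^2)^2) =12658776325 / 938881799894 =0.01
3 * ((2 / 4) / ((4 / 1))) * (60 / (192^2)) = 5 / 8192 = 0.00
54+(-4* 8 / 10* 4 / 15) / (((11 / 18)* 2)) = 14658 / 275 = 53.30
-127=-127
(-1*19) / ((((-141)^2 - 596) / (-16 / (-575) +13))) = -7491 / 583625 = -0.01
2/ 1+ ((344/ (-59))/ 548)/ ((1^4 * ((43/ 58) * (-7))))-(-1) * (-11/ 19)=1529891/ 1075039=1.42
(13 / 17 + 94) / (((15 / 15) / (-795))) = -1280745 / 17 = -75337.94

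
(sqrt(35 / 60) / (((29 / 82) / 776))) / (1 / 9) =95448 * sqrt(21) / 29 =15082.68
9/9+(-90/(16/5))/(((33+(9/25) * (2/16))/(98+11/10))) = -367219/4406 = -83.35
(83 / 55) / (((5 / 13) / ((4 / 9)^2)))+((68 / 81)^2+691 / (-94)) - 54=-10154275429 / 169601850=-59.87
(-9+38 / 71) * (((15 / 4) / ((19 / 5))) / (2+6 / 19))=-45075 / 12496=-3.61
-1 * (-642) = 642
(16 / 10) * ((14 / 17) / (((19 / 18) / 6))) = 12096 / 1615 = 7.49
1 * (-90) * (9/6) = -135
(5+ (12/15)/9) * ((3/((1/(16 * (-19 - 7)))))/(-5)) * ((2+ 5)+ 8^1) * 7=666848/5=133369.60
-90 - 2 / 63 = -5672 / 63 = -90.03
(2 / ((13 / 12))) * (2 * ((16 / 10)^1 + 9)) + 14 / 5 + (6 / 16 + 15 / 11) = 249833 / 5720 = 43.68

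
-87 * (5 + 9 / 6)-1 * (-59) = -1013 / 2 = -506.50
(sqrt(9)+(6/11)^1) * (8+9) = 663/11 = 60.27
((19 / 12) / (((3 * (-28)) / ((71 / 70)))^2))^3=878639847414139 / 71418001746108874752000000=0.00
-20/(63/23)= -460/63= -7.30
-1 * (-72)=72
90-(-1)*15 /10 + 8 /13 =92.12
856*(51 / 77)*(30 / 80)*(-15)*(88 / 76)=-491130 / 133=-3692.71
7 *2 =14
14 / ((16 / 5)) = 35 / 8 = 4.38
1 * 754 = 754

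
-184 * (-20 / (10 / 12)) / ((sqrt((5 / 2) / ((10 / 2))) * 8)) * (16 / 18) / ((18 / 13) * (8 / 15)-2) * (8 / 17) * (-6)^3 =27555840 * sqrt(2) / 697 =55910.82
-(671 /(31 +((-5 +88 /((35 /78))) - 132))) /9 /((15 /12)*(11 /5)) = -4270 /14193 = -0.30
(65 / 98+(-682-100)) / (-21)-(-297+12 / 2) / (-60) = 32.36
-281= -281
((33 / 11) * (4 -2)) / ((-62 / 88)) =-264 / 31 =-8.52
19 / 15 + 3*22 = 1009 / 15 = 67.27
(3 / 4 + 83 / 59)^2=259081 / 55696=4.65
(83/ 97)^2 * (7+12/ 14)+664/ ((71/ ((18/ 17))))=1244520841/ 79496641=15.66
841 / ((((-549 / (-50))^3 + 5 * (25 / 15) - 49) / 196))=61813500000 / 481157447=128.47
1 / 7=0.14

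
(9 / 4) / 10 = 9 / 40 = 0.22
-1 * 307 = -307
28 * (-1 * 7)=-196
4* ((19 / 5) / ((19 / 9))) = 7.20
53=53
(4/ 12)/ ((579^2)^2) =1/ 337159584243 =0.00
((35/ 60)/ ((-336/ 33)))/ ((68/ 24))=-11/ 544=-0.02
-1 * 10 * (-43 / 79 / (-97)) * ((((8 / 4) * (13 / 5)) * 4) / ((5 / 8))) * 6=-429312 / 38315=-11.20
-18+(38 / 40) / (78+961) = -374021 / 20780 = -18.00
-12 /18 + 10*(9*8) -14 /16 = 17243 /24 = 718.46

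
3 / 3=1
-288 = -288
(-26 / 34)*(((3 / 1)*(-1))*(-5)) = -195 / 17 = -11.47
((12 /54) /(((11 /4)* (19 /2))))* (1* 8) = 128 /1881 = 0.07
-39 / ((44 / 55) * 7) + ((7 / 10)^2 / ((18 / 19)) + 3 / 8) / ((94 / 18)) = -55876 / 8225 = -6.79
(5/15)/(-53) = -1/159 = -0.01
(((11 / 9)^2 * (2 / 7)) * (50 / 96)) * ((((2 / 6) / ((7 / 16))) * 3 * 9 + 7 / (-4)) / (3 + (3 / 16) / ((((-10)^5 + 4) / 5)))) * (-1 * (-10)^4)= -265685205500000 / 19050378417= -13946.45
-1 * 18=-18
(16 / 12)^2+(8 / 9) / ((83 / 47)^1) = 2.28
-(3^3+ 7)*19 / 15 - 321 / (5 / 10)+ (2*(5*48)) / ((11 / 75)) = 426964 / 165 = 2587.66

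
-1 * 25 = -25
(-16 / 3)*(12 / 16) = -4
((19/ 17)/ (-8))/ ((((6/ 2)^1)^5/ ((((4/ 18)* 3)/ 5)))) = -19/ 247860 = -0.00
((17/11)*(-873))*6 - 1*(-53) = -88463/11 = -8042.09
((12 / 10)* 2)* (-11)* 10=-264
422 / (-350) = -211 / 175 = -1.21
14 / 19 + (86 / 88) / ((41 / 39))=57119 / 34276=1.67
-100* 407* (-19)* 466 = 360357800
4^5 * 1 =1024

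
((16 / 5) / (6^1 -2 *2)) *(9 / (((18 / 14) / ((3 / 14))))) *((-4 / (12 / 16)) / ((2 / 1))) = -32 / 5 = -6.40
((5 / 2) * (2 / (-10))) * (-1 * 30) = 15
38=38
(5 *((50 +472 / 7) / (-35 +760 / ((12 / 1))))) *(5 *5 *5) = 308250 / 119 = 2590.34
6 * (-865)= -5190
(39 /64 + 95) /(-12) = -6119 /768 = -7.97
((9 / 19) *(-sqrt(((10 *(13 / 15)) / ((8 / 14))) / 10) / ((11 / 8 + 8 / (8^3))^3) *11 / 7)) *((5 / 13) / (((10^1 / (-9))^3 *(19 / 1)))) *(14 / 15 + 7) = 2233516032 *sqrt(1365) / 2067762198125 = 0.04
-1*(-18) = 18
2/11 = 0.18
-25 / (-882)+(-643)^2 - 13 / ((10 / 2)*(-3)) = 1823314037 / 4410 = 413449.90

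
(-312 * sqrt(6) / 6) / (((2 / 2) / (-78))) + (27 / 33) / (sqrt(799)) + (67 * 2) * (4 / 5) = 9 * sqrt(799) / 8789 + 536 / 5 + 4056 * sqrt(6) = 10042.36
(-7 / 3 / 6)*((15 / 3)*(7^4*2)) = -84035 / 9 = -9337.22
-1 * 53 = -53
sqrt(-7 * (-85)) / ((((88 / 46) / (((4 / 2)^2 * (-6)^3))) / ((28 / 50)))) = -69552 * sqrt(595) / 275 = -6169.29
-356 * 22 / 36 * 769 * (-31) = 46676762 / 9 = 5186306.89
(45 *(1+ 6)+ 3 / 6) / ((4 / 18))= 5679 / 4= 1419.75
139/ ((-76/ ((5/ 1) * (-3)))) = 2085/ 76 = 27.43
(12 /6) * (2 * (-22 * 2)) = -176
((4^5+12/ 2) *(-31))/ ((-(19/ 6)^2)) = 1149480/ 361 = 3184.16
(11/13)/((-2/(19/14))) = -209/364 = -0.57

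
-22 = -22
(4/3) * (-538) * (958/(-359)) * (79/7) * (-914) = -148861044896/7539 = -19745462.91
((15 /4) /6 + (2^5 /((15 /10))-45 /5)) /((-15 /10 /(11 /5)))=-3421 /180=-19.01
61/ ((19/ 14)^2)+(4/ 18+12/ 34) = 33.69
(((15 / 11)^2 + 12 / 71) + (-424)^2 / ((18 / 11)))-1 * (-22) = 8496363749 / 77319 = 109887.14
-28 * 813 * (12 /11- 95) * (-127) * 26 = -77647230024 /11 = -7058839093.09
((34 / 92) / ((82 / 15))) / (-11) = -255 / 41492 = -0.01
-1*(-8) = 8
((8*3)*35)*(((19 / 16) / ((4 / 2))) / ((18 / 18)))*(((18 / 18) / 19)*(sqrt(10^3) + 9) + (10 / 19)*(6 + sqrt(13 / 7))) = 2999.08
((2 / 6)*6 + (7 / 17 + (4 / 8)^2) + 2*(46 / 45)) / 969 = 14401 / 2965140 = 0.00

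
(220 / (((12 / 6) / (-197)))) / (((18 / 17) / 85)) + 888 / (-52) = -203537473 / 117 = -1739636.52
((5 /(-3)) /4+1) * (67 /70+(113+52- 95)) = 4967 /120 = 41.39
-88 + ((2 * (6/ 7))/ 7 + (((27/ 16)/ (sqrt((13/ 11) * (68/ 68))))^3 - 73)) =-7877/ 49 + 216513 * sqrt(143)/ 692224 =-157.01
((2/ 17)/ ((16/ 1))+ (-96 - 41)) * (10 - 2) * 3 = -55893/ 17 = -3287.82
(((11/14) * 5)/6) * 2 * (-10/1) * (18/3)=-550/7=-78.57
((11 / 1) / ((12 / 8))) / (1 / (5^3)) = 2750 / 3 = 916.67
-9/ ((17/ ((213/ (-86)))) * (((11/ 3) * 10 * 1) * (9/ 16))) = 2556/ 40205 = 0.06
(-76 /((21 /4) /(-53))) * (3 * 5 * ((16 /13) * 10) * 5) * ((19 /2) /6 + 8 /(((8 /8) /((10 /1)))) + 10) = 2529584000 /39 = 64861128.21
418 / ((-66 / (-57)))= 361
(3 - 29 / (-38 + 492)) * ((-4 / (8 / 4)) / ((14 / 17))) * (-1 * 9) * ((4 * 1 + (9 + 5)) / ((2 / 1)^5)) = 1835541 / 50848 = 36.10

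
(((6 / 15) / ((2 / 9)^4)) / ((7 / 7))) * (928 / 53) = 2871.98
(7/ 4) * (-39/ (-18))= 91/ 24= 3.79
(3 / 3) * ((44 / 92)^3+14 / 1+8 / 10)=907013 / 60835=14.91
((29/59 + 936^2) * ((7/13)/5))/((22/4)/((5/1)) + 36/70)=5065589914/86671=58446.19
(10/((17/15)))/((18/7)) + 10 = 685/51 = 13.43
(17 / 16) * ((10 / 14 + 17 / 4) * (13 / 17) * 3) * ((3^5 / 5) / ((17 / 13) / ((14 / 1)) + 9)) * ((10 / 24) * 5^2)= 28541565 / 42368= 673.66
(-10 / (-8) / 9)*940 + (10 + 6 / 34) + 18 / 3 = 22450 / 153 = 146.73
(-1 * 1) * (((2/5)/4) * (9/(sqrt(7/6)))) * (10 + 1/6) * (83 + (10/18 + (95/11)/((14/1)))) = -7116443 * sqrt(42)/64680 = -713.05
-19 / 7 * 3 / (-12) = 0.68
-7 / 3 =-2.33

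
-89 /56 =-1.59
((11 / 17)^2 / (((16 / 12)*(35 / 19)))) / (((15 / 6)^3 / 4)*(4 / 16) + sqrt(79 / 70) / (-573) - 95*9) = -7921350084083040 / 39685755213248846323 + 8093657088*sqrt(5530) / 1389001432463709621305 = -0.00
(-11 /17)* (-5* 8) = 440 /17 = 25.88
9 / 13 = 0.69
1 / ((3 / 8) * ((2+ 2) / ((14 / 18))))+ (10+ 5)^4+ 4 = 1366997 / 27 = 50629.52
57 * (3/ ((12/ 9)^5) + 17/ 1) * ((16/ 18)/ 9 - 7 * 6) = -584791291/ 13824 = -42302.61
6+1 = 7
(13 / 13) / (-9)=-1 / 9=-0.11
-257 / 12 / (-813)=257 / 9756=0.03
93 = 93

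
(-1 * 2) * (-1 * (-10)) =-20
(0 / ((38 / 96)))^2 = 0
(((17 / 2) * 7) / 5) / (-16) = -119 / 160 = -0.74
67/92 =0.73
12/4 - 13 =-10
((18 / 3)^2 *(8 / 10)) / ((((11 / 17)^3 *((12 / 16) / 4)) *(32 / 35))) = 825384 / 1331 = 620.12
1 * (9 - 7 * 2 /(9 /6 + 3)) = 53 /9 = 5.89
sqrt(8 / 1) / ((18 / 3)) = sqrt(2) / 3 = 0.47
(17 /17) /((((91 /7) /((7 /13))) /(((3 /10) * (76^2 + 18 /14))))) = 121323 /1690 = 71.79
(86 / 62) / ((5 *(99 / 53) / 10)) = 4558 / 3069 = 1.49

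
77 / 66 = 7 / 6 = 1.17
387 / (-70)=-387 / 70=-5.53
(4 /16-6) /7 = -23 /28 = -0.82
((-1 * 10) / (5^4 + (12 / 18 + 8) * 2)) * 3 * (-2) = 180 / 1927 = 0.09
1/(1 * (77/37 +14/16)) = 296/875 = 0.34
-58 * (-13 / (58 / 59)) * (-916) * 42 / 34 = -14754012 / 17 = -867883.06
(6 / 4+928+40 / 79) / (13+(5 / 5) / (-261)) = 71.56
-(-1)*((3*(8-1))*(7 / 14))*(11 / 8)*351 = 81081 / 16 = 5067.56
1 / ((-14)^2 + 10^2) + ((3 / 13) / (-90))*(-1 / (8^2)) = 3157 / 923520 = 0.00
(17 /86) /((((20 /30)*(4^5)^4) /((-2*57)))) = -2907 /94557999988736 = -0.00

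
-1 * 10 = -10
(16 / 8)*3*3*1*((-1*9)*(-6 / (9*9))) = 12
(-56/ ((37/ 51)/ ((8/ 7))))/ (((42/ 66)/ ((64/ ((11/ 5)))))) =-1044480/ 259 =-4032.74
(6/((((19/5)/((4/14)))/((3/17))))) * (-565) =-101700/2261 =-44.98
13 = 13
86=86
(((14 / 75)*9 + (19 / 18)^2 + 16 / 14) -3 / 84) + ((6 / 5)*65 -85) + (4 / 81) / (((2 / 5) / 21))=-14347 / 28350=-0.51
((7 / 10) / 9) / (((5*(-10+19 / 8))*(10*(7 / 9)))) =-2 / 7625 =-0.00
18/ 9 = 2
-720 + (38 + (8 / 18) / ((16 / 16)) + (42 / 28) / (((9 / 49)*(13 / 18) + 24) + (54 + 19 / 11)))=-528055373 / 774801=-681.54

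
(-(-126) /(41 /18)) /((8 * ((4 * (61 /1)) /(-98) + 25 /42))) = -83349 /22837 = -3.65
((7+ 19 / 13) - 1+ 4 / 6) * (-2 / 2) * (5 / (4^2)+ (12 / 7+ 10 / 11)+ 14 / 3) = -8907383 / 144144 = -61.80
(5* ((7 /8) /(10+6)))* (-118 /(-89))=2065 /5696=0.36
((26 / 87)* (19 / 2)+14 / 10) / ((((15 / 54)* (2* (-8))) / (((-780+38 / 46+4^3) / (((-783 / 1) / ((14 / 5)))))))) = -17693641 / 7253625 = -2.44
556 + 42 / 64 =17813 / 32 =556.66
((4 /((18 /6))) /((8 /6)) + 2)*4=12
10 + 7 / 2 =27 / 2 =13.50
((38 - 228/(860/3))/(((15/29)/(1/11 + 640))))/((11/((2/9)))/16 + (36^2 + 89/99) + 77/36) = 52265849952/1478179825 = 35.36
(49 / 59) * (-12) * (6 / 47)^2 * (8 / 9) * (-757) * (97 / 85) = 124.72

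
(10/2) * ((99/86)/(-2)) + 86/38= -2009/3268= -0.61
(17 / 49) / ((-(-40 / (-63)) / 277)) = -42381 / 280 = -151.36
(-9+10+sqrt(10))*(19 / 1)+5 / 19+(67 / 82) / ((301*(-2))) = 18065951 / 937916+19*sqrt(10) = 79.35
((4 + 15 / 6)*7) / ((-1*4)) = -91 / 8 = -11.38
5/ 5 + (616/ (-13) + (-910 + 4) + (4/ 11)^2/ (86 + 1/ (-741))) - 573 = -152903522622/ 100239425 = -1525.38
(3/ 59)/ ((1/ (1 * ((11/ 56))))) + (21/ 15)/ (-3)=-22633/ 49560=-0.46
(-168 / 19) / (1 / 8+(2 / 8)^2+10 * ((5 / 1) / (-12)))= 8064 / 3629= 2.22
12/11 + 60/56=333/154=2.16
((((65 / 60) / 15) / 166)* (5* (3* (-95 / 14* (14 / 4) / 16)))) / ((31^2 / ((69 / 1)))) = -28405 / 40838656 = -0.00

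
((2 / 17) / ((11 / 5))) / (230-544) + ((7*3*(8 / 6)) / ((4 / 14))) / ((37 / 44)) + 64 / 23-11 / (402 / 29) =118.53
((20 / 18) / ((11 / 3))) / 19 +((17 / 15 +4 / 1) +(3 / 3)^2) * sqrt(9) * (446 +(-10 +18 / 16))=50430337 / 6270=8043.12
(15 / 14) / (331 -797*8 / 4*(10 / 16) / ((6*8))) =1440 / 416969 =0.00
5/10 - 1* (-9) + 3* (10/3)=39/2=19.50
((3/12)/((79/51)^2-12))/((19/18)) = -23409/948898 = -0.02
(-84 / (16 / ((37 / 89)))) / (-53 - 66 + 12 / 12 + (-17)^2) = -259 / 20292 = -0.01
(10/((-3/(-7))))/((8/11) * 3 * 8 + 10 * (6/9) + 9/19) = 2090/2203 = 0.95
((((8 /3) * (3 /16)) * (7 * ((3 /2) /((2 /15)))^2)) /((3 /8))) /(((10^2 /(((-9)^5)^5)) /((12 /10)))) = -407048159021280417832731183 /40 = -10176203975532010445818280.00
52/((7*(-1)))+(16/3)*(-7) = -940/21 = -44.76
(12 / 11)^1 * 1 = 12 / 11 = 1.09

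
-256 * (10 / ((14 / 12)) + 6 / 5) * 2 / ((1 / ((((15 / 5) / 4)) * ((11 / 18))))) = -80256 / 35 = -2293.03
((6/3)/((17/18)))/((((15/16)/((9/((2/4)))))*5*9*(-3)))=-128/425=-0.30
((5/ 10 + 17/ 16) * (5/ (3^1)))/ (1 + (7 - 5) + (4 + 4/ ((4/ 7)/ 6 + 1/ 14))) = 125/ 1488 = 0.08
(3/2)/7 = 3/14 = 0.21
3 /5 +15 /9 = 34 /15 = 2.27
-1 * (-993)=993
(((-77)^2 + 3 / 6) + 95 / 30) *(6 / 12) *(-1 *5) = -44495 / 3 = -14831.67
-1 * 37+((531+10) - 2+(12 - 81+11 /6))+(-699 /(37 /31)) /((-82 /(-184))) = -8003435 /9102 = -879.31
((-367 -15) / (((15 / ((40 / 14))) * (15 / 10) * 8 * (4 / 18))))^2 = 36481 / 49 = 744.51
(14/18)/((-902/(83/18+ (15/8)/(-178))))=-412727/104040288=-0.00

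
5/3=1.67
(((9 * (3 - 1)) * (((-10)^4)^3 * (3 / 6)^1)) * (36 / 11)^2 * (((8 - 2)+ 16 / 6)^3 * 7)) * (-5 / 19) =-265749120000000000000 / 2299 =-115593353632013919.10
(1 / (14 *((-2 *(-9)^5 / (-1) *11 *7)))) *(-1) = 1 / 127309644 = 0.00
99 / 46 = 2.15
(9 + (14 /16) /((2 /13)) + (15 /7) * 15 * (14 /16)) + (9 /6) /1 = 709 /16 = 44.31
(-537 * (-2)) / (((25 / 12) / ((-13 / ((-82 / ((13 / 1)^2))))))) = 14157468 / 1025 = 13812.16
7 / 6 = 1.17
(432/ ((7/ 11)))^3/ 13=107307307008/ 4459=24065330.12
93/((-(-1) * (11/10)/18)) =16740/11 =1521.82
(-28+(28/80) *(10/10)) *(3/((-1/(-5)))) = -1659/4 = -414.75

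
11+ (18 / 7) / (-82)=3148 / 287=10.97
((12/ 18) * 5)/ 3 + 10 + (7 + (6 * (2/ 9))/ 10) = 821/ 45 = 18.24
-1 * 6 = -6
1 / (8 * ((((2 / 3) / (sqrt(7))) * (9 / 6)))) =sqrt(7) / 8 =0.33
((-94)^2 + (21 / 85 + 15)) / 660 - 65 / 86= 1387639 / 109650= 12.66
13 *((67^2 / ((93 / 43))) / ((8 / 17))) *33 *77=36132145049 / 248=145694133.26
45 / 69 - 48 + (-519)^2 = 6194214 / 23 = 269313.65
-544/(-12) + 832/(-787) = 104536/2361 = 44.28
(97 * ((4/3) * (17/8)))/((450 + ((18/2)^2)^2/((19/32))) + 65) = 31331/1318422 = 0.02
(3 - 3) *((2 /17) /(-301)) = 0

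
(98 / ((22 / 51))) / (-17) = -147 / 11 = -13.36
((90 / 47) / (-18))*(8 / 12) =-0.07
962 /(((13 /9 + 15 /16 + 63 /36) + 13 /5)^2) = 13478400 /634957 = 21.23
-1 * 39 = -39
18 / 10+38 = 199 / 5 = 39.80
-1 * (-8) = 8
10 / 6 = 1.67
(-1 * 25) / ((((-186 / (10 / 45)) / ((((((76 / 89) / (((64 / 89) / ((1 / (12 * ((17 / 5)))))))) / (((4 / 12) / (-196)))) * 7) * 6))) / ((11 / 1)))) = -8960875 / 37944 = -236.16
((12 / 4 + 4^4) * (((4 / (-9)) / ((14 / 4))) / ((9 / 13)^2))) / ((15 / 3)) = -50024 / 3645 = -13.72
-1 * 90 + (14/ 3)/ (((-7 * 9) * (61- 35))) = -31591/ 351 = -90.00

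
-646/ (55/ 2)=-1292/ 55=-23.49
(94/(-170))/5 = -47/425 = -0.11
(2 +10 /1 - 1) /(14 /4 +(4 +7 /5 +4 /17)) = 1870 /1553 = 1.20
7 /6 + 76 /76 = 2.17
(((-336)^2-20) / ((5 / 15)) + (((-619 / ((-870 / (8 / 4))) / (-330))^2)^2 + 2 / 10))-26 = 143781351938938567676101921 / 424632066593006250000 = 338602.20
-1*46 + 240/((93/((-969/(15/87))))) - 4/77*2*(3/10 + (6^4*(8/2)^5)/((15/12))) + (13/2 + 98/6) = -1787839433/14322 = -124831.69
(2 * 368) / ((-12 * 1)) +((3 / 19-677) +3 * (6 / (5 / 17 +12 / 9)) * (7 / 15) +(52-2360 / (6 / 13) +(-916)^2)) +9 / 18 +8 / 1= 39422010923 / 47310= 833270.15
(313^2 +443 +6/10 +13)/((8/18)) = 1107288/5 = 221457.60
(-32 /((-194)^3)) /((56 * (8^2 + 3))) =1 /856087274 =0.00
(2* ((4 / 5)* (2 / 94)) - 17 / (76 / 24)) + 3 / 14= -320057 / 62510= -5.12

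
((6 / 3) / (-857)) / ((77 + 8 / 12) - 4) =-6 / 189397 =-0.00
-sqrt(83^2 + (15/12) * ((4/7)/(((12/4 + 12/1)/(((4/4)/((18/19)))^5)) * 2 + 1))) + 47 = 47-2 * sqrt(6028378250985296871)/59163139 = -36.00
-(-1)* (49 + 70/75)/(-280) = -107/600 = -0.18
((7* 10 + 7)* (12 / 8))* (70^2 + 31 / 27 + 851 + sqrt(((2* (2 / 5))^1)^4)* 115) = 30279326 / 45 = 672873.91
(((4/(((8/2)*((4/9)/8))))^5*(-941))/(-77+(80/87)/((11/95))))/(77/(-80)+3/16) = -68065035920640/2048759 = -33222568.36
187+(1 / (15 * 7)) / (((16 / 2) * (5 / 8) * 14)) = 1374451 / 7350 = 187.00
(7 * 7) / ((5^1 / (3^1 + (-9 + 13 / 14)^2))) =13357 / 20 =667.85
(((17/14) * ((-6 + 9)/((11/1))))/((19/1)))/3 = 17/2926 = 0.01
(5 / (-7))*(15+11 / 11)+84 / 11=-292 / 77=-3.79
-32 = -32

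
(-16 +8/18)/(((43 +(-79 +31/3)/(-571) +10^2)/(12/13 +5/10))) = -295778/1912287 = -0.15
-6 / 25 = -0.24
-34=-34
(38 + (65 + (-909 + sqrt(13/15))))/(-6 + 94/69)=27807/160 - 23 * sqrt(195)/1600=173.59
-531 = -531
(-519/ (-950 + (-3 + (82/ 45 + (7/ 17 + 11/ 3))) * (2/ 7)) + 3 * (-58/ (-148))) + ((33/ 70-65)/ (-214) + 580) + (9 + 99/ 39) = 593.56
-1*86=-86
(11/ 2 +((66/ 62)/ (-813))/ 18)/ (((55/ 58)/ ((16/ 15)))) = 35082112/ 5670675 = 6.19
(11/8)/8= 11/64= 0.17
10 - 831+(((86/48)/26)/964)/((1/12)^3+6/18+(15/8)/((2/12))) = -51487586894/62713261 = -821.00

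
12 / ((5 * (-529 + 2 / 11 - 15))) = -22 / 4985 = -0.00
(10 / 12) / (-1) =-5 / 6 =-0.83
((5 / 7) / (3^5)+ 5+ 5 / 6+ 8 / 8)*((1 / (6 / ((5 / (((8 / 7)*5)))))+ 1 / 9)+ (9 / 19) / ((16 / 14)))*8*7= 42723109 / 166212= 257.04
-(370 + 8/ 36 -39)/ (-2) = 2981/ 18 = 165.61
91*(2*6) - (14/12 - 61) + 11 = 6977/6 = 1162.83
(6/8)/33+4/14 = 95/308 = 0.31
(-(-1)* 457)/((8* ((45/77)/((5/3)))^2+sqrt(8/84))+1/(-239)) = 2696378944678419/5205249778837 - 131092203245311* sqrt(42)/5205249778837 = 354.80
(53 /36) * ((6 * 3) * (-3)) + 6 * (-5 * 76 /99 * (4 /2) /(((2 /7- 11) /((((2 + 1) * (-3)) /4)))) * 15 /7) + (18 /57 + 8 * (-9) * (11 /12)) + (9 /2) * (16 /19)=-67767 /418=-162.12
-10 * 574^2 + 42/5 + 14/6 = -49421239/15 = -3294749.27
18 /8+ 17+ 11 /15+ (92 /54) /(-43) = 19.94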